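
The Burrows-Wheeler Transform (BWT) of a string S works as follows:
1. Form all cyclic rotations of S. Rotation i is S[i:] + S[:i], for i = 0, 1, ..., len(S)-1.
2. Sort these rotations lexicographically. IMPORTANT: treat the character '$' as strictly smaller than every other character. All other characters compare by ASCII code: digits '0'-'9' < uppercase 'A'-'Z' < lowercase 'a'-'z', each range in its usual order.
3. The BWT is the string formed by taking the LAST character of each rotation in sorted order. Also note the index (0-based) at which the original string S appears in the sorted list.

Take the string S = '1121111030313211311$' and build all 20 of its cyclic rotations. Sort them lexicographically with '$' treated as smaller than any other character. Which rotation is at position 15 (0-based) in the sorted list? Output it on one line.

All 20 rotations (rotation i = S[i:]+S[:i]):
  rot[0] = 1121111030313211311$
  rot[1] = 121111030313211311$1
  rot[2] = 21111030313211311$11
  rot[3] = 1111030313211311$112
  rot[4] = 111030313211311$1121
  rot[5] = 11030313211311$11211
  rot[6] = 1030313211311$112111
  rot[7] = 030313211311$1121111
  rot[8] = 30313211311$11211110
  rot[9] = 0313211311$112111103
  rot[10] = 313211311$1121111030
  rot[11] = 13211311$11211110303
  rot[12] = 3211311$112111103031
  rot[13] = 211311$1121111030313
  rot[14] = 11311$11211110303132
  rot[15] = 1311$112111103031321
  rot[16] = 311$1121111030313211
  rot[17] = 11$11211110303132113
  rot[18] = 1$112111103031321131
  rot[19] = $1121111030313211311
Sorted (with $ < everything):
  sorted[0] = $1121111030313211311
  sorted[1] = 030313211311$1121111
  sorted[2] = 0313211311$112111103
  sorted[3] = 1$112111103031321131
  sorted[4] = 1030313211311$112111
  sorted[5] = 11$11211110303132113
  sorted[6] = 11030313211311$11211
  sorted[7] = 111030313211311$1121
  sorted[8] = 1111030313211311$112
  sorted[9] = 1121111030313211311$
  sorted[10] = 11311$11211110303132
  sorted[11] = 121111030313211311$1
  sorted[12] = 1311$112111103031321
  sorted[13] = 13211311$11211110303
  sorted[14] = 21111030313211311$11
  sorted[15] = 211311$1121111030313
  sorted[16] = 30313211311$11211110
  sorted[17] = 311$1121111030313211
  sorted[18] = 313211311$1121111030
  sorted[19] = 3211311$112111103031
sorted[15] = 211311$1121111030313

Answer: 211311$1121111030313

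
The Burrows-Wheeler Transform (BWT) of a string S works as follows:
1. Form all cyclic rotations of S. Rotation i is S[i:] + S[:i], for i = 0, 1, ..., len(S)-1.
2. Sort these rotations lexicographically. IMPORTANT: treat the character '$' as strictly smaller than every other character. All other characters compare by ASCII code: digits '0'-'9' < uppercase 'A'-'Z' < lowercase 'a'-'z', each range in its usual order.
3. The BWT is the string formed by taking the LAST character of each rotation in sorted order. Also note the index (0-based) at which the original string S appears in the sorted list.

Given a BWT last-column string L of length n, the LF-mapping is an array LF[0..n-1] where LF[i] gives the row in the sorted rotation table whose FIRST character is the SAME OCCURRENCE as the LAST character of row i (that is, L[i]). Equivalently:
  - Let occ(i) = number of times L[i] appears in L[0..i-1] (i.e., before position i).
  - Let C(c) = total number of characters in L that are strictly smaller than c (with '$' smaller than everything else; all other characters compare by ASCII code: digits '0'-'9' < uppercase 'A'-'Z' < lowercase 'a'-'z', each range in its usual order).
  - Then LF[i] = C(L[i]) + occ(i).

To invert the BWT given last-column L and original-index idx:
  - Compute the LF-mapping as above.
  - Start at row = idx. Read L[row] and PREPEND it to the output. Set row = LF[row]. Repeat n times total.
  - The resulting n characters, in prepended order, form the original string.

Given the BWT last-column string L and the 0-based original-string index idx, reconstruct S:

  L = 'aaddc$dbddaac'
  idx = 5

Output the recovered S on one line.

LF mapping: 1 2 8 9 6 0 10 5 11 12 3 4 7
Walk LF starting at row 5, prepending L[row]:
  step 1: row=5, L[5]='$', prepend. Next row=LF[5]=0
  step 2: row=0, L[0]='a', prepend. Next row=LF[0]=1
  step 3: row=1, L[1]='a', prepend. Next row=LF[1]=2
  step 4: row=2, L[2]='d', prepend. Next row=LF[2]=8
  step 5: row=8, L[8]='d', prepend. Next row=LF[8]=11
  step 6: row=11, L[11]='a', prepend. Next row=LF[11]=4
  step 7: row=4, L[4]='c', prepend. Next row=LF[4]=6
  step 8: row=6, L[6]='d', prepend. Next row=LF[6]=10
  step 9: row=10, L[10]='a', prepend. Next row=LF[10]=3
  step 10: row=3, L[3]='d', prepend. Next row=LF[3]=9
  step 11: row=9, L[9]='d', prepend. Next row=LF[9]=12
  step 12: row=12, L[12]='c', prepend. Next row=LF[12]=7
  step 13: row=7, L[7]='b', prepend. Next row=LF[7]=5
Reversed output: bcddadcaddaa$

Answer: bcddadcaddaa$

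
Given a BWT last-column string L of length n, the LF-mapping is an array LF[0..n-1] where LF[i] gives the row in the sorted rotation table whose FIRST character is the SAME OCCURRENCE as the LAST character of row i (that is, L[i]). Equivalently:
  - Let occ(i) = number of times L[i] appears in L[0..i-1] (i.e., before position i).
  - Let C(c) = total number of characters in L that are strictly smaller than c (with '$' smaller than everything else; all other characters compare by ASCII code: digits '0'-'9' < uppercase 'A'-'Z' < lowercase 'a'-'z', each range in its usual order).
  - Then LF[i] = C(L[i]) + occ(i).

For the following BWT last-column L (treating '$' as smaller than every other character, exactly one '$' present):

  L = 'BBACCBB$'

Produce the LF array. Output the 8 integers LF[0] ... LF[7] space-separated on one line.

Answer: 2 3 1 6 7 4 5 0

Derivation:
Char counts: '$':1, 'A':1, 'B':4, 'C':2
C (first-col start): C('$')=0, C('A')=1, C('B')=2, C('C')=6
L[0]='B': occ=0, LF[0]=C('B')+0=2+0=2
L[1]='B': occ=1, LF[1]=C('B')+1=2+1=3
L[2]='A': occ=0, LF[2]=C('A')+0=1+0=1
L[3]='C': occ=0, LF[3]=C('C')+0=6+0=6
L[4]='C': occ=1, LF[4]=C('C')+1=6+1=7
L[5]='B': occ=2, LF[5]=C('B')+2=2+2=4
L[6]='B': occ=3, LF[6]=C('B')+3=2+3=5
L[7]='$': occ=0, LF[7]=C('$')+0=0+0=0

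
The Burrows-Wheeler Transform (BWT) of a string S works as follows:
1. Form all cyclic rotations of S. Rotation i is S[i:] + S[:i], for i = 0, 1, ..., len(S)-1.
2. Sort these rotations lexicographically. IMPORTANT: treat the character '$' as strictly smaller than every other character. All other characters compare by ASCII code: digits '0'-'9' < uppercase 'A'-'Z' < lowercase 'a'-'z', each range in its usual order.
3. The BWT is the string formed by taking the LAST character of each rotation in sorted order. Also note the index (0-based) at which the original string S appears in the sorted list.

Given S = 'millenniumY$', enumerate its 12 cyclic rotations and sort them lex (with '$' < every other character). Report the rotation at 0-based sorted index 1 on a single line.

Answer: Y$millennium

Derivation:
All 12 rotations (rotation i = S[i:]+S[:i]):
  rot[0] = millenniumY$
  rot[1] = illenniumY$m
  rot[2] = llenniumY$mi
  rot[3] = lenniumY$mil
  rot[4] = enniumY$mill
  rot[5] = nniumY$mille
  rot[6] = niumY$millen
  rot[7] = iumY$millenn
  rot[8] = umY$millenni
  rot[9] = mY$millenniu
  rot[10] = Y$millennium
  rot[11] = $millenniumY
Sorted (with $ < everything):
  sorted[0] = $millenniumY
  sorted[1] = Y$millennium
  sorted[2] = enniumY$mill
  sorted[3] = illenniumY$m
  sorted[4] = iumY$millenn
  sorted[5] = lenniumY$mil
  sorted[6] = llenniumY$mi
  sorted[7] = mY$millenniu
  sorted[8] = millenniumY$
  sorted[9] = niumY$millen
  sorted[10] = nniumY$mille
  sorted[11] = umY$millenni
sorted[1] = Y$millennium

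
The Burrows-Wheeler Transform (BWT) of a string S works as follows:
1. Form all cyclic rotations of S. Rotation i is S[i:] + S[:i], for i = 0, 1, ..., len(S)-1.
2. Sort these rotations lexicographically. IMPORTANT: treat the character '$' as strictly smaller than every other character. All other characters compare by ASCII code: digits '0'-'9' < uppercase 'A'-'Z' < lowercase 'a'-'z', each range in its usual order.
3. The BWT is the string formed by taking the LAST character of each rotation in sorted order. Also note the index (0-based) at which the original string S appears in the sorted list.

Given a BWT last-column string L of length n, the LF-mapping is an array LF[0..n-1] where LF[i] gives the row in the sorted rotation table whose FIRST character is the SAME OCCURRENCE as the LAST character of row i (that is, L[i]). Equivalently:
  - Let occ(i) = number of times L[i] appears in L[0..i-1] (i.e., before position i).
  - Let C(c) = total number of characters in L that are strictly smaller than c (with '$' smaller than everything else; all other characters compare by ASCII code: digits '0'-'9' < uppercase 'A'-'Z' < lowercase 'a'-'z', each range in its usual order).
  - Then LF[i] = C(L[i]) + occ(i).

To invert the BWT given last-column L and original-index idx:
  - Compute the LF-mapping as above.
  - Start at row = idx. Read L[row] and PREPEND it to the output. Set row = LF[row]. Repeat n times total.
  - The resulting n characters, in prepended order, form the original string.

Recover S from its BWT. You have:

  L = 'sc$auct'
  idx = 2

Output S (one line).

LF mapping: 4 2 0 1 6 3 5
Walk LF starting at row 2, prepending L[row]:
  step 1: row=2, L[2]='$', prepend. Next row=LF[2]=0
  step 2: row=0, L[0]='s', prepend. Next row=LF[0]=4
  step 3: row=4, L[4]='u', prepend. Next row=LF[4]=6
  step 4: row=6, L[6]='t', prepend. Next row=LF[6]=5
  step 5: row=5, L[5]='c', prepend. Next row=LF[5]=3
  step 6: row=3, L[3]='a', prepend. Next row=LF[3]=1
  step 7: row=1, L[1]='c', prepend. Next row=LF[1]=2
Reversed output: cactus$

Answer: cactus$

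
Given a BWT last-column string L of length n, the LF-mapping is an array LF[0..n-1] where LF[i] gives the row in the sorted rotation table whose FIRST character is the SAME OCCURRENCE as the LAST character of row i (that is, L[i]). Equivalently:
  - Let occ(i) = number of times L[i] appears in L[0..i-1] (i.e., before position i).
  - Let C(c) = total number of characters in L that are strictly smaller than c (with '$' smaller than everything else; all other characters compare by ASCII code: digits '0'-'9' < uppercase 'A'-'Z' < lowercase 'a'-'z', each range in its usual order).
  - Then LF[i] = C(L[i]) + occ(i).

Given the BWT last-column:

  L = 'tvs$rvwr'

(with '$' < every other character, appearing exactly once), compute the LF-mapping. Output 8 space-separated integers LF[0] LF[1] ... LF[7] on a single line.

Char counts: '$':1, 'r':2, 's':1, 't':1, 'v':2, 'w':1
C (first-col start): C('$')=0, C('r')=1, C('s')=3, C('t')=4, C('v')=5, C('w')=7
L[0]='t': occ=0, LF[0]=C('t')+0=4+0=4
L[1]='v': occ=0, LF[1]=C('v')+0=5+0=5
L[2]='s': occ=0, LF[2]=C('s')+0=3+0=3
L[3]='$': occ=0, LF[3]=C('$')+0=0+0=0
L[4]='r': occ=0, LF[4]=C('r')+0=1+0=1
L[5]='v': occ=1, LF[5]=C('v')+1=5+1=6
L[6]='w': occ=0, LF[6]=C('w')+0=7+0=7
L[7]='r': occ=1, LF[7]=C('r')+1=1+1=2

Answer: 4 5 3 0 1 6 7 2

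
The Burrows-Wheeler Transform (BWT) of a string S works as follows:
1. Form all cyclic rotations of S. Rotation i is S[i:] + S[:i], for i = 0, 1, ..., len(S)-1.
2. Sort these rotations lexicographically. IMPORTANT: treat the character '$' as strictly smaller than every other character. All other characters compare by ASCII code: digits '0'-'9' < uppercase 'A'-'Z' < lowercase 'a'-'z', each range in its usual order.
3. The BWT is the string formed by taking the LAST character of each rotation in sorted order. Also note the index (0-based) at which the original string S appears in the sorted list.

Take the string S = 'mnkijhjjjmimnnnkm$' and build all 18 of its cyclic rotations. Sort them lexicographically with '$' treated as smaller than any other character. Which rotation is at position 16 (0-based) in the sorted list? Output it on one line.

Answer: nnkm$mnkijhjjjmimn

Derivation:
All 18 rotations (rotation i = S[i:]+S[:i]):
  rot[0] = mnkijhjjjmimnnnkm$
  rot[1] = nkijhjjjmimnnnkm$m
  rot[2] = kijhjjjmimnnnkm$mn
  rot[3] = ijhjjjmimnnnkm$mnk
  rot[4] = jhjjjmimnnnkm$mnki
  rot[5] = hjjjmimnnnkm$mnkij
  rot[6] = jjjmimnnnkm$mnkijh
  rot[7] = jjmimnnnkm$mnkijhj
  rot[8] = jmimnnnkm$mnkijhjj
  rot[9] = mimnnnkm$mnkijhjjj
  rot[10] = imnnnkm$mnkijhjjjm
  rot[11] = mnnnkm$mnkijhjjjmi
  rot[12] = nnnkm$mnkijhjjjmim
  rot[13] = nnkm$mnkijhjjjmimn
  rot[14] = nkm$mnkijhjjjmimnn
  rot[15] = km$mnkijhjjjmimnnn
  rot[16] = m$mnkijhjjjmimnnnk
  rot[17] = $mnkijhjjjmimnnnkm
Sorted (with $ < everything):
  sorted[0] = $mnkijhjjjmimnnnkm
  sorted[1] = hjjjmimnnnkm$mnkij
  sorted[2] = ijhjjjmimnnnkm$mnk
  sorted[3] = imnnnkm$mnkijhjjjm
  sorted[4] = jhjjjmimnnnkm$mnki
  sorted[5] = jjjmimnnnkm$mnkijh
  sorted[6] = jjmimnnnkm$mnkijhj
  sorted[7] = jmimnnnkm$mnkijhjj
  sorted[8] = kijhjjjmimnnnkm$mn
  sorted[9] = km$mnkijhjjjmimnnn
  sorted[10] = m$mnkijhjjjmimnnnk
  sorted[11] = mimnnnkm$mnkijhjjj
  sorted[12] = mnkijhjjjmimnnnkm$
  sorted[13] = mnnnkm$mnkijhjjjmi
  sorted[14] = nkijhjjjmimnnnkm$m
  sorted[15] = nkm$mnkijhjjjmimnn
  sorted[16] = nnkm$mnkijhjjjmimn
  sorted[17] = nnnkm$mnkijhjjjmim
sorted[16] = nnkm$mnkijhjjjmimn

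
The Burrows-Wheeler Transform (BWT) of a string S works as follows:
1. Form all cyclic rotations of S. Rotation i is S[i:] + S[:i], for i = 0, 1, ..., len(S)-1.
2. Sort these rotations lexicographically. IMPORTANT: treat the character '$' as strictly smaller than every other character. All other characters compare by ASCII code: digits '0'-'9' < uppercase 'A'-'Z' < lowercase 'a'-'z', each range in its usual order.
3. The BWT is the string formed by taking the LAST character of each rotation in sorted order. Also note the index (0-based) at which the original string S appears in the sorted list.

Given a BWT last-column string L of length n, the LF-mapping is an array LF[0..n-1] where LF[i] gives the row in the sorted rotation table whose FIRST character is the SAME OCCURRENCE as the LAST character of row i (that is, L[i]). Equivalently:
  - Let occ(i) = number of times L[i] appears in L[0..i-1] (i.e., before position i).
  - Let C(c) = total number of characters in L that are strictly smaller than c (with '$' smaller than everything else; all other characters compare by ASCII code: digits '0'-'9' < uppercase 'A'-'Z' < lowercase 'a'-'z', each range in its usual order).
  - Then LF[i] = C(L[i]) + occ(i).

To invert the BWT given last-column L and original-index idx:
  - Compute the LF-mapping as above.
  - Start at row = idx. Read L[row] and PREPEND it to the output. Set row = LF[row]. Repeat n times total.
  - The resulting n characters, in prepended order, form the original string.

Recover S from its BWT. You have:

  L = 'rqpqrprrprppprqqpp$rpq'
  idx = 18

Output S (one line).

LF mapping: 15 10 1 11 16 2 17 18 3 19 4 5 6 20 12 13 7 8 0 21 9 14
Walk LF starting at row 18, prepending L[row]:
  step 1: row=18, L[18]='$', prepend. Next row=LF[18]=0
  step 2: row=0, L[0]='r', prepend. Next row=LF[0]=15
  step 3: row=15, L[15]='q', prepend. Next row=LF[15]=13
  step 4: row=13, L[13]='r', prepend. Next row=LF[13]=20
  step 5: row=20, L[20]='p', prepend. Next row=LF[20]=9
  step 6: row=9, L[9]='r', prepend. Next row=LF[9]=19
  step 7: row=19, L[19]='r', prepend. Next row=LF[19]=21
  step 8: row=21, L[21]='q', prepend. Next row=LF[21]=14
  step 9: row=14, L[14]='q', prepend. Next row=LF[14]=12
  step 10: row=12, L[12]='p', prepend. Next row=LF[12]=6
  step 11: row=6, L[6]='r', prepend. Next row=LF[6]=17
  step 12: row=17, L[17]='p', prepend. Next row=LF[17]=8
  step 13: row=8, L[8]='p', prepend. Next row=LF[8]=3
  step 14: row=3, L[3]='q', prepend. Next row=LF[3]=11
  step 15: row=11, L[11]='p', prepend. Next row=LF[11]=5
  step 16: row=5, L[5]='p', prepend. Next row=LF[5]=2
  step 17: row=2, L[2]='p', prepend. Next row=LF[2]=1
  step 18: row=1, L[1]='q', prepend. Next row=LF[1]=10
  step 19: row=10, L[10]='p', prepend. Next row=LF[10]=4
  step 20: row=4, L[4]='r', prepend. Next row=LF[4]=16
  step 21: row=16, L[16]='p', prepend. Next row=LF[16]=7
  step 22: row=7, L[7]='r', prepend. Next row=LF[7]=18
Reversed output: rprpqpppqpprpqqrrprqr$

Answer: rprpqpppqpprpqqrrprqr$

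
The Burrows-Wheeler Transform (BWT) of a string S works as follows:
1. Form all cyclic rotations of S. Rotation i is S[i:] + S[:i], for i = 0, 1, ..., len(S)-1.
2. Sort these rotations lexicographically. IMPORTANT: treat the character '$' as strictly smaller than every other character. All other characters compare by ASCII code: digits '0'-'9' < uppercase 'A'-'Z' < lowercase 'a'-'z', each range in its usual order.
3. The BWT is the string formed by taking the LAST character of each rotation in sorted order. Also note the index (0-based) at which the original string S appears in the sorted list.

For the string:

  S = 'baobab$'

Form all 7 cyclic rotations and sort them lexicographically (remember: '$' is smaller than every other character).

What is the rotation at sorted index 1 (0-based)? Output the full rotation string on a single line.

Answer: ab$baob

Derivation:
All 7 rotations (rotation i = S[i:]+S[:i]):
  rot[0] = baobab$
  rot[1] = aobab$b
  rot[2] = obab$ba
  rot[3] = bab$bao
  rot[4] = ab$baob
  rot[5] = b$baoba
  rot[6] = $baobab
Sorted (with $ < everything):
  sorted[0] = $baobab
  sorted[1] = ab$baob
  sorted[2] = aobab$b
  sorted[3] = b$baoba
  sorted[4] = bab$bao
  sorted[5] = baobab$
  sorted[6] = obab$ba
sorted[1] = ab$baob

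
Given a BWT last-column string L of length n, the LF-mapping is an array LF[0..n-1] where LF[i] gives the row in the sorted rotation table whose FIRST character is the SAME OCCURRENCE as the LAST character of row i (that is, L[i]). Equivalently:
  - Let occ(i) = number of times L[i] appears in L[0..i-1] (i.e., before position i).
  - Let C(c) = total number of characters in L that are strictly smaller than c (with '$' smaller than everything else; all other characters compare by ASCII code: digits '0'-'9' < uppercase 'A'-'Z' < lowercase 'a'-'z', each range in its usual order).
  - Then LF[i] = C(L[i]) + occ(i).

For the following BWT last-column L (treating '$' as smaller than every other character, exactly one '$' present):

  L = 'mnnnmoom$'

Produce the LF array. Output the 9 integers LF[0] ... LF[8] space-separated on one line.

Answer: 1 4 5 6 2 7 8 3 0

Derivation:
Char counts: '$':1, 'm':3, 'n':3, 'o':2
C (first-col start): C('$')=0, C('m')=1, C('n')=4, C('o')=7
L[0]='m': occ=0, LF[0]=C('m')+0=1+0=1
L[1]='n': occ=0, LF[1]=C('n')+0=4+0=4
L[2]='n': occ=1, LF[2]=C('n')+1=4+1=5
L[3]='n': occ=2, LF[3]=C('n')+2=4+2=6
L[4]='m': occ=1, LF[4]=C('m')+1=1+1=2
L[5]='o': occ=0, LF[5]=C('o')+0=7+0=7
L[6]='o': occ=1, LF[6]=C('o')+1=7+1=8
L[7]='m': occ=2, LF[7]=C('m')+2=1+2=3
L[8]='$': occ=0, LF[8]=C('$')+0=0+0=0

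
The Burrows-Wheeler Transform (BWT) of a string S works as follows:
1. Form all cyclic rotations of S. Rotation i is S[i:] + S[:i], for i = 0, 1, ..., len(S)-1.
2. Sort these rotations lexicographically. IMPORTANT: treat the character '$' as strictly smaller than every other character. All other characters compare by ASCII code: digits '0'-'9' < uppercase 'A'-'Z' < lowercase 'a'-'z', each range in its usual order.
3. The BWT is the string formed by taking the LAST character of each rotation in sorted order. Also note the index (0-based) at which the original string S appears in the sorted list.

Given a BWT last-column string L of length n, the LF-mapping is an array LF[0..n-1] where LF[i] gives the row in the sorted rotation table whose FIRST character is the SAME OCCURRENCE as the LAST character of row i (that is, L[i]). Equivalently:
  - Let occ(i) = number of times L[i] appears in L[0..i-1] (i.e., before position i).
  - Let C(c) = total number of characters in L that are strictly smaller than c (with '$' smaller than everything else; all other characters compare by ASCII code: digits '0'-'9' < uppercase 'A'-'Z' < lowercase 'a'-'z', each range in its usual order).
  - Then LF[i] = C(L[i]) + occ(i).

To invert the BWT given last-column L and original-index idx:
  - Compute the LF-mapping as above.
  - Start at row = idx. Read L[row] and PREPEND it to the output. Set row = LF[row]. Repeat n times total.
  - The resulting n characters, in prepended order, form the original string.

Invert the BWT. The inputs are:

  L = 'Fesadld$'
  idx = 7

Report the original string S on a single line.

LF mapping: 1 5 7 2 3 6 4 0
Walk LF starting at row 7, prepending L[row]:
  step 1: row=7, L[7]='$', prepend. Next row=LF[7]=0
  step 2: row=0, L[0]='F', prepend. Next row=LF[0]=1
  step 3: row=1, L[1]='e', prepend. Next row=LF[1]=5
  step 4: row=5, L[5]='l', prepend. Next row=LF[5]=6
  step 5: row=6, L[6]='d', prepend. Next row=LF[6]=4
  step 6: row=4, L[4]='d', prepend. Next row=LF[4]=3
  step 7: row=3, L[3]='a', prepend. Next row=LF[3]=2
  step 8: row=2, L[2]='s', prepend. Next row=LF[2]=7
Reversed output: saddleF$

Answer: saddleF$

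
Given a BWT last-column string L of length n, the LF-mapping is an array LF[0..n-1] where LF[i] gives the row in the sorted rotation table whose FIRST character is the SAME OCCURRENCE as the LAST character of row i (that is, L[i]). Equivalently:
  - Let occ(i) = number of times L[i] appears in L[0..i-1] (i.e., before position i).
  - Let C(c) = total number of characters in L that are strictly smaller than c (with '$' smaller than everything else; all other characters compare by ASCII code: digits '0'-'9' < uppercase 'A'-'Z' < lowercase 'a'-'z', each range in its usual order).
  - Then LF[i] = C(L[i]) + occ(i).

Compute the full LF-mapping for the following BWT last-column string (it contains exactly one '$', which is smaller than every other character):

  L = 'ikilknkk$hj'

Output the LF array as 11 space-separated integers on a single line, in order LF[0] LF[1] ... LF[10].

Answer: 2 5 3 9 6 10 7 8 0 1 4

Derivation:
Char counts: '$':1, 'h':1, 'i':2, 'j':1, 'k':4, 'l':1, 'n':1
C (first-col start): C('$')=0, C('h')=1, C('i')=2, C('j')=4, C('k')=5, C('l')=9, C('n')=10
L[0]='i': occ=0, LF[0]=C('i')+0=2+0=2
L[1]='k': occ=0, LF[1]=C('k')+0=5+0=5
L[2]='i': occ=1, LF[2]=C('i')+1=2+1=3
L[3]='l': occ=0, LF[3]=C('l')+0=9+0=9
L[4]='k': occ=1, LF[4]=C('k')+1=5+1=6
L[5]='n': occ=0, LF[5]=C('n')+0=10+0=10
L[6]='k': occ=2, LF[6]=C('k')+2=5+2=7
L[7]='k': occ=3, LF[7]=C('k')+3=5+3=8
L[8]='$': occ=0, LF[8]=C('$')+0=0+0=0
L[9]='h': occ=0, LF[9]=C('h')+0=1+0=1
L[10]='j': occ=0, LF[10]=C('j')+0=4+0=4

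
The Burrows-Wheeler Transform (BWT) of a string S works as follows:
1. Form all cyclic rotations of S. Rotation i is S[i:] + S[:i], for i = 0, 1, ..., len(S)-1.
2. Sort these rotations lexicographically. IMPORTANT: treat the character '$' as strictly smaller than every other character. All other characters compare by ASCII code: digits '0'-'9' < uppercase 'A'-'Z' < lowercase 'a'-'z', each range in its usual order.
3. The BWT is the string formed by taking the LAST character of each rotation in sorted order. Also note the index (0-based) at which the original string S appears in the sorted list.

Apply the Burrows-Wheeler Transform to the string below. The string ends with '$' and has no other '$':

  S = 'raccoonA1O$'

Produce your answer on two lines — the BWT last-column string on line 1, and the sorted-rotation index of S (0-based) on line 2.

All 11 rotations (rotation i = S[i:]+S[:i]):
  rot[0] = raccoonA1O$
  rot[1] = accoonA1O$r
  rot[2] = ccoonA1O$ra
  rot[3] = coonA1O$rac
  rot[4] = oonA1O$racc
  rot[5] = onA1O$racco
  rot[6] = nA1O$raccoo
  rot[7] = A1O$raccoon
  rot[8] = 1O$raccoonA
  rot[9] = O$raccoonA1
  rot[10] = $raccoonA1O
Sorted (with $ < everything):
  sorted[0] = $raccoonA1O  (last char: 'O')
  sorted[1] = 1O$raccoonA  (last char: 'A')
  sorted[2] = A1O$raccoon  (last char: 'n')
  sorted[3] = O$raccoonA1  (last char: '1')
  sorted[4] = accoonA1O$r  (last char: 'r')
  sorted[5] = ccoonA1O$ra  (last char: 'a')
  sorted[6] = coonA1O$rac  (last char: 'c')
  sorted[7] = nA1O$raccoo  (last char: 'o')
  sorted[8] = onA1O$racco  (last char: 'o')
  sorted[9] = oonA1O$racc  (last char: 'c')
  sorted[10] = raccoonA1O$  (last char: '$')
Last column: OAn1racooc$
Original string S is at sorted index 10

Answer: OAn1racooc$
10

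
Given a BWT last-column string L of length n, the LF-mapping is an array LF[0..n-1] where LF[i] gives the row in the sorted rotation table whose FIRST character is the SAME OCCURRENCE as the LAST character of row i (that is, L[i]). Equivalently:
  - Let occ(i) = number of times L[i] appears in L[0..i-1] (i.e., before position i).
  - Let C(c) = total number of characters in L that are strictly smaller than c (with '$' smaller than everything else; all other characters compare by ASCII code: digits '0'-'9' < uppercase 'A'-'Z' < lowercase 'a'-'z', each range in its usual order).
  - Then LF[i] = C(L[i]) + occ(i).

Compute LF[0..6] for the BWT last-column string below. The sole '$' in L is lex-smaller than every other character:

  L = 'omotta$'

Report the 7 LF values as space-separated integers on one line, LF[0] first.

Char counts: '$':1, 'a':1, 'm':1, 'o':2, 't':2
C (first-col start): C('$')=0, C('a')=1, C('m')=2, C('o')=3, C('t')=5
L[0]='o': occ=0, LF[0]=C('o')+0=3+0=3
L[1]='m': occ=0, LF[1]=C('m')+0=2+0=2
L[2]='o': occ=1, LF[2]=C('o')+1=3+1=4
L[3]='t': occ=0, LF[3]=C('t')+0=5+0=5
L[4]='t': occ=1, LF[4]=C('t')+1=5+1=6
L[5]='a': occ=0, LF[5]=C('a')+0=1+0=1
L[6]='$': occ=0, LF[6]=C('$')+0=0+0=0

Answer: 3 2 4 5 6 1 0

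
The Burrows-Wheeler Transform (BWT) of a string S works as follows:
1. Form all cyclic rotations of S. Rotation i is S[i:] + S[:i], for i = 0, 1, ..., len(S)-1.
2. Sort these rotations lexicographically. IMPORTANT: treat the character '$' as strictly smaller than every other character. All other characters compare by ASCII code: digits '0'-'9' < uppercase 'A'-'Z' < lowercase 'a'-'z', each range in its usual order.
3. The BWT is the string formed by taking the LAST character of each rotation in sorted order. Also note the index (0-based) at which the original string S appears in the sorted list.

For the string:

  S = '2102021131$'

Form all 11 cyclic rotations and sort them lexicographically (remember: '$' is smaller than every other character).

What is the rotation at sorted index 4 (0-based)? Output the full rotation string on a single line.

All 11 rotations (rotation i = S[i:]+S[:i]):
  rot[0] = 2102021131$
  rot[1] = 102021131$2
  rot[2] = 02021131$21
  rot[3] = 2021131$210
  rot[4] = 021131$2102
  rot[5] = 21131$21020
  rot[6] = 1131$210202
  rot[7] = 131$2102021
  rot[8] = 31$21020211
  rot[9] = 1$210202113
  rot[10] = $2102021131
Sorted (with $ < everything):
  sorted[0] = $2102021131
  sorted[1] = 02021131$21
  sorted[2] = 021131$2102
  sorted[3] = 1$210202113
  sorted[4] = 102021131$2
  sorted[5] = 1131$210202
  sorted[6] = 131$2102021
  sorted[7] = 2021131$210
  sorted[8] = 2102021131$
  sorted[9] = 21131$21020
  sorted[10] = 31$21020211
sorted[4] = 102021131$2

Answer: 102021131$2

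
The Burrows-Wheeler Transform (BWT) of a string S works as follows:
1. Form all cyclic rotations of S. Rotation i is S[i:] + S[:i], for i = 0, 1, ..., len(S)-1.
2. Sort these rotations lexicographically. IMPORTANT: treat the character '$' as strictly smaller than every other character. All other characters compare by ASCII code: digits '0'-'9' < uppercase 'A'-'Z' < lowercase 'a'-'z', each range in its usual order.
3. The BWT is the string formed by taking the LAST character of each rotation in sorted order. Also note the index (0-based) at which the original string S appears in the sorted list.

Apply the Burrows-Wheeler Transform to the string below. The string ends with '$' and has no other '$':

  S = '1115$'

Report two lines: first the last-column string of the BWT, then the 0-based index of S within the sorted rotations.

Answer: 5$111
1

Derivation:
All 5 rotations (rotation i = S[i:]+S[:i]):
  rot[0] = 1115$
  rot[1] = 115$1
  rot[2] = 15$11
  rot[3] = 5$111
  rot[4] = $1115
Sorted (with $ < everything):
  sorted[0] = $1115  (last char: '5')
  sorted[1] = 1115$  (last char: '$')
  sorted[2] = 115$1  (last char: '1')
  sorted[3] = 15$11  (last char: '1')
  sorted[4] = 5$111  (last char: '1')
Last column: 5$111
Original string S is at sorted index 1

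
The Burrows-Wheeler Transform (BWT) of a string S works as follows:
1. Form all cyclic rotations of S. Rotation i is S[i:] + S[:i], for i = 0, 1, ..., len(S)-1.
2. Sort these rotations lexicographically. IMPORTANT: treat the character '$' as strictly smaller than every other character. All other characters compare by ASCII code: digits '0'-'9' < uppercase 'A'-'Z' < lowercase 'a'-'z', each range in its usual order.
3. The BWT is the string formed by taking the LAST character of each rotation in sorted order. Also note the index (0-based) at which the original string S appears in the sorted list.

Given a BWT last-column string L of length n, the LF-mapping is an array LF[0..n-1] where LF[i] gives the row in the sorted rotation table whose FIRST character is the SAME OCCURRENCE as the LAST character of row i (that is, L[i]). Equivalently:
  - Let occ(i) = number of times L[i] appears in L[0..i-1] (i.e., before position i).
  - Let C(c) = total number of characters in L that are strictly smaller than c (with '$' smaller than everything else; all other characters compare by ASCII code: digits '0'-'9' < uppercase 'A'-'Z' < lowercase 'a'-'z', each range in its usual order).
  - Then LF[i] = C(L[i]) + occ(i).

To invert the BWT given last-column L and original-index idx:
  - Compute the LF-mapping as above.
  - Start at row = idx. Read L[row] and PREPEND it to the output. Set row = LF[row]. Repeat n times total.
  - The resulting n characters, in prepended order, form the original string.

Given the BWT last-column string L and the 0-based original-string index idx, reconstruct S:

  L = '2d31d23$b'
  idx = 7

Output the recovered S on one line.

Answer: d123bd32$

Derivation:
LF mapping: 2 7 4 1 8 3 5 0 6
Walk LF starting at row 7, prepending L[row]:
  step 1: row=7, L[7]='$', prepend. Next row=LF[7]=0
  step 2: row=0, L[0]='2', prepend. Next row=LF[0]=2
  step 3: row=2, L[2]='3', prepend. Next row=LF[2]=4
  step 4: row=4, L[4]='d', prepend. Next row=LF[4]=8
  step 5: row=8, L[8]='b', prepend. Next row=LF[8]=6
  step 6: row=6, L[6]='3', prepend. Next row=LF[6]=5
  step 7: row=5, L[5]='2', prepend. Next row=LF[5]=3
  step 8: row=3, L[3]='1', prepend. Next row=LF[3]=1
  step 9: row=1, L[1]='d', prepend. Next row=LF[1]=7
Reversed output: d123bd32$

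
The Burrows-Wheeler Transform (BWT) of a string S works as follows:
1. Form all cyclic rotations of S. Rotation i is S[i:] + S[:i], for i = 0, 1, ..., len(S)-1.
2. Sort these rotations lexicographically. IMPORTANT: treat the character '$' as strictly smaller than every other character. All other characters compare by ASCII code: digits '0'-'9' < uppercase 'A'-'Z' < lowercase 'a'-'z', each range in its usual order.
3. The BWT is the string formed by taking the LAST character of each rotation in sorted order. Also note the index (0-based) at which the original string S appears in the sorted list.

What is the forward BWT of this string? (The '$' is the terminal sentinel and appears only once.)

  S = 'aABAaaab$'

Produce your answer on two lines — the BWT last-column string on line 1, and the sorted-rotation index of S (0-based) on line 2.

Answer: baBA$Aaaa
4

Derivation:
All 9 rotations (rotation i = S[i:]+S[:i]):
  rot[0] = aABAaaab$
  rot[1] = ABAaaab$a
  rot[2] = BAaaab$aA
  rot[3] = Aaaab$aAB
  rot[4] = aaab$aABA
  rot[5] = aab$aABAa
  rot[6] = ab$aABAaa
  rot[7] = b$aABAaaa
  rot[8] = $aABAaaab
Sorted (with $ < everything):
  sorted[0] = $aABAaaab  (last char: 'b')
  sorted[1] = ABAaaab$a  (last char: 'a')
  sorted[2] = Aaaab$aAB  (last char: 'B')
  sorted[3] = BAaaab$aA  (last char: 'A')
  sorted[4] = aABAaaab$  (last char: '$')
  sorted[5] = aaab$aABA  (last char: 'A')
  sorted[6] = aab$aABAa  (last char: 'a')
  sorted[7] = ab$aABAaa  (last char: 'a')
  sorted[8] = b$aABAaaa  (last char: 'a')
Last column: baBA$Aaaa
Original string S is at sorted index 4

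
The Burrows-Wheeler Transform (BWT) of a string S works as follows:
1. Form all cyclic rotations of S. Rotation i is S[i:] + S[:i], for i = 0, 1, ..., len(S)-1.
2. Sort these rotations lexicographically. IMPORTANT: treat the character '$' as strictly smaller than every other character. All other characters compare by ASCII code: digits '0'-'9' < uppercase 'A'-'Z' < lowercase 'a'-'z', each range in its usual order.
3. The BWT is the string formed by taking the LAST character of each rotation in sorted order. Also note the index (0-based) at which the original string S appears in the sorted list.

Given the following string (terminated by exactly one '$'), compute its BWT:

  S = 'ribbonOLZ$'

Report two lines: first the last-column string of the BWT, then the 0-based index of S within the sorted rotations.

All 10 rotations (rotation i = S[i:]+S[:i]):
  rot[0] = ribbonOLZ$
  rot[1] = ibbonOLZ$r
  rot[2] = bbonOLZ$ri
  rot[3] = bonOLZ$rib
  rot[4] = onOLZ$ribb
  rot[5] = nOLZ$ribbo
  rot[6] = OLZ$ribbon
  rot[7] = LZ$ribbonO
  rot[8] = Z$ribbonOL
  rot[9] = $ribbonOLZ
Sorted (with $ < everything):
  sorted[0] = $ribbonOLZ  (last char: 'Z')
  sorted[1] = LZ$ribbonO  (last char: 'O')
  sorted[2] = OLZ$ribbon  (last char: 'n')
  sorted[3] = Z$ribbonOL  (last char: 'L')
  sorted[4] = bbonOLZ$ri  (last char: 'i')
  sorted[5] = bonOLZ$rib  (last char: 'b')
  sorted[6] = ibbonOLZ$r  (last char: 'r')
  sorted[7] = nOLZ$ribbo  (last char: 'o')
  sorted[8] = onOLZ$ribb  (last char: 'b')
  sorted[9] = ribbonOLZ$  (last char: '$')
Last column: ZOnLibrob$
Original string S is at sorted index 9

Answer: ZOnLibrob$
9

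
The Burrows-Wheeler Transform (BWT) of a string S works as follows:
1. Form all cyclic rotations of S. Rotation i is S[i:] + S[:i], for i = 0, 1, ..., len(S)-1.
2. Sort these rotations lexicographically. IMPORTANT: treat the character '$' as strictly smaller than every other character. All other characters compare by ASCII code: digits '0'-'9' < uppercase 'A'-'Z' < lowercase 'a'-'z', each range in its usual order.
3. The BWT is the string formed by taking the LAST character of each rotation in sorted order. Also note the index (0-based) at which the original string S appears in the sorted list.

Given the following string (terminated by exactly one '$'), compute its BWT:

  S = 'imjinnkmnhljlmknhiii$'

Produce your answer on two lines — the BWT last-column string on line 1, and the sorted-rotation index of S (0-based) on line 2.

Answer: inniih$jmlnmhjilkkmni
6

Derivation:
All 21 rotations (rotation i = S[i:]+S[:i]):
  rot[0] = imjinnkmnhljlmknhiii$
  rot[1] = mjinnkmnhljlmknhiii$i
  rot[2] = jinnkmnhljlmknhiii$im
  rot[3] = innkmnhljlmknhiii$imj
  rot[4] = nnkmnhljlmknhiii$imji
  rot[5] = nkmnhljlmknhiii$imjin
  rot[6] = kmnhljlmknhiii$imjinn
  rot[7] = mnhljlmknhiii$imjinnk
  rot[8] = nhljlmknhiii$imjinnkm
  rot[9] = hljlmknhiii$imjinnkmn
  rot[10] = ljlmknhiii$imjinnkmnh
  rot[11] = jlmknhiii$imjinnkmnhl
  rot[12] = lmknhiii$imjinnkmnhlj
  rot[13] = mknhiii$imjinnkmnhljl
  rot[14] = knhiii$imjinnkmnhljlm
  rot[15] = nhiii$imjinnkmnhljlmk
  rot[16] = hiii$imjinnkmnhljlmkn
  rot[17] = iii$imjinnkmnhljlmknh
  rot[18] = ii$imjinnkmnhljlmknhi
  rot[19] = i$imjinnkmnhljlmknhii
  rot[20] = $imjinnkmnhljlmknhiii
Sorted (with $ < everything):
  sorted[0] = $imjinnkmnhljlmknhiii  (last char: 'i')
  sorted[1] = hiii$imjinnkmnhljlmkn  (last char: 'n')
  sorted[2] = hljlmknhiii$imjinnkmn  (last char: 'n')
  sorted[3] = i$imjinnkmnhljlmknhii  (last char: 'i')
  sorted[4] = ii$imjinnkmnhljlmknhi  (last char: 'i')
  sorted[5] = iii$imjinnkmnhljlmknh  (last char: 'h')
  sorted[6] = imjinnkmnhljlmknhiii$  (last char: '$')
  sorted[7] = innkmnhljlmknhiii$imj  (last char: 'j')
  sorted[8] = jinnkmnhljlmknhiii$im  (last char: 'm')
  sorted[9] = jlmknhiii$imjinnkmnhl  (last char: 'l')
  sorted[10] = kmnhljlmknhiii$imjinn  (last char: 'n')
  sorted[11] = knhiii$imjinnkmnhljlm  (last char: 'm')
  sorted[12] = ljlmknhiii$imjinnkmnh  (last char: 'h')
  sorted[13] = lmknhiii$imjinnkmnhlj  (last char: 'j')
  sorted[14] = mjinnkmnhljlmknhiii$i  (last char: 'i')
  sorted[15] = mknhiii$imjinnkmnhljl  (last char: 'l')
  sorted[16] = mnhljlmknhiii$imjinnk  (last char: 'k')
  sorted[17] = nhiii$imjinnkmnhljlmk  (last char: 'k')
  sorted[18] = nhljlmknhiii$imjinnkm  (last char: 'm')
  sorted[19] = nkmnhljlmknhiii$imjin  (last char: 'n')
  sorted[20] = nnkmnhljlmknhiii$imji  (last char: 'i')
Last column: inniih$jmlnmhjilkkmni
Original string S is at sorted index 6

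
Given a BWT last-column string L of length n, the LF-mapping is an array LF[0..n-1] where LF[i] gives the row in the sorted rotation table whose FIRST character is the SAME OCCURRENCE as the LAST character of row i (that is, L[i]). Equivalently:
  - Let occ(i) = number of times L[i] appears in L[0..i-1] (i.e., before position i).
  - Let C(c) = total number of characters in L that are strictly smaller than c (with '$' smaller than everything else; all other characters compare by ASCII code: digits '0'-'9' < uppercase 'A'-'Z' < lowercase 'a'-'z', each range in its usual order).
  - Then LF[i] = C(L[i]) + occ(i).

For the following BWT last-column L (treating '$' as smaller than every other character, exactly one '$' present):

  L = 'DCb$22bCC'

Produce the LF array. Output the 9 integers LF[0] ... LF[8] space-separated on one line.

Answer: 6 3 7 0 1 2 8 4 5

Derivation:
Char counts: '$':1, '2':2, 'C':3, 'D':1, 'b':2
C (first-col start): C('$')=0, C('2')=1, C('C')=3, C('D')=6, C('b')=7
L[0]='D': occ=0, LF[0]=C('D')+0=6+0=6
L[1]='C': occ=0, LF[1]=C('C')+0=3+0=3
L[2]='b': occ=0, LF[2]=C('b')+0=7+0=7
L[3]='$': occ=0, LF[3]=C('$')+0=0+0=0
L[4]='2': occ=0, LF[4]=C('2')+0=1+0=1
L[5]='2': occ=1, LF[5]=C('2')+1=1+1=2
L[6]='b': occ=1, LF[6]=C('b')+1=7+1=8
L[7]='C': occ=1, LF[7]=C('C')+1=3+1=4
L[8]='C': occ=2, LF[8]=C('C')+2=3+2=5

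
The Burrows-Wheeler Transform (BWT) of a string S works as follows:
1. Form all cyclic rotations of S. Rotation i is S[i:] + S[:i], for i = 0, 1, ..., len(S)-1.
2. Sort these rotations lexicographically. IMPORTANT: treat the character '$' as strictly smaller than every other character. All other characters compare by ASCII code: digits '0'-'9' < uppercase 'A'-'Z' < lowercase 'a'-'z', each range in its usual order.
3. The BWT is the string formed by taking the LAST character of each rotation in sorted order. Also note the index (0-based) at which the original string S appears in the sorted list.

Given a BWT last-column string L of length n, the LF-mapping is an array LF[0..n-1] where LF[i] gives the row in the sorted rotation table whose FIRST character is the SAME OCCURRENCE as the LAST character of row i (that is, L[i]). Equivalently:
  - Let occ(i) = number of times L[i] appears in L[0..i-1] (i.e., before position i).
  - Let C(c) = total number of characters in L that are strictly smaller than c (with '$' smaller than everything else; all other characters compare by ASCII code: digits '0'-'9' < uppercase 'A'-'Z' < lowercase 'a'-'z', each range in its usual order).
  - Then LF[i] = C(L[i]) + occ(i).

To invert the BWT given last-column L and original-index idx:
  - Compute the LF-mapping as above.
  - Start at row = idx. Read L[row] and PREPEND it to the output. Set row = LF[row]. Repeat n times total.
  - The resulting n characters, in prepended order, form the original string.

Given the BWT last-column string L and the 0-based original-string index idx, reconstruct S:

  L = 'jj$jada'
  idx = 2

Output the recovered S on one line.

LF mapping: 4 5 0 6 1 3 2
Walk LF starting at row 2, prepending L[row]:
  step 1: row=2, L[2]='$', prepend. Next row=LF[2]=0
  step 2: row=0, L[0]='j', prepend. Next row=LF[0]=4
  step 3: row=4, L[4]='a', prepend. Next row=LF[4]=1
  step 4: row=1, L[1]='j', prepend. Next row=LF[1]=5
  step 5: row=5, L[5]='d', prepend. Next row=LF[5]=3
  step 6: row=3, L[3]='j', prepend. Next row=LF[3]=6
  step 7: row=6, L[6]='a', prepend. Next row=LF[6]=2
Reversed output: ajdjaj$

Answer: ajdjaj$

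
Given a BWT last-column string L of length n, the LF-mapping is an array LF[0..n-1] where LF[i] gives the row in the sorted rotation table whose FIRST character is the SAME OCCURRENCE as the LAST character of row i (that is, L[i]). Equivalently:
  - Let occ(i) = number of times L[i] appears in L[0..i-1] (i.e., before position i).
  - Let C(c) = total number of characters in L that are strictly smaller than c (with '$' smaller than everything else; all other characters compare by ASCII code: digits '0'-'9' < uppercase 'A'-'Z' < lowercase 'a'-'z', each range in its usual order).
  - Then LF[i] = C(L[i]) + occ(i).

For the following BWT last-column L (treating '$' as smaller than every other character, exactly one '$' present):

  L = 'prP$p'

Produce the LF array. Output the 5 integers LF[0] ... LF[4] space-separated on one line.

Answer: 2 4 1 0 3

Derivation:
Char counts: '$':1, 'P':1, 'p':2, 'r':1
C (first-col start): C('$')=0, C('P')=1, C('p')=2, C('r')=4
L[0]='p': occ=0, LF[0]=C('p')+0=2+0=2
L[1]='r': occ=0, LF[1]=C('r')+0=4+0=4
L[2]='P': occ=0, LF[2]=C('P')+0=1+0=1
L[3]='$': occ=0, LF[3]=C('$')+0=0+0=0
L[4]='p': occ=1, LF[4]=C('p')+1=2+1=3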